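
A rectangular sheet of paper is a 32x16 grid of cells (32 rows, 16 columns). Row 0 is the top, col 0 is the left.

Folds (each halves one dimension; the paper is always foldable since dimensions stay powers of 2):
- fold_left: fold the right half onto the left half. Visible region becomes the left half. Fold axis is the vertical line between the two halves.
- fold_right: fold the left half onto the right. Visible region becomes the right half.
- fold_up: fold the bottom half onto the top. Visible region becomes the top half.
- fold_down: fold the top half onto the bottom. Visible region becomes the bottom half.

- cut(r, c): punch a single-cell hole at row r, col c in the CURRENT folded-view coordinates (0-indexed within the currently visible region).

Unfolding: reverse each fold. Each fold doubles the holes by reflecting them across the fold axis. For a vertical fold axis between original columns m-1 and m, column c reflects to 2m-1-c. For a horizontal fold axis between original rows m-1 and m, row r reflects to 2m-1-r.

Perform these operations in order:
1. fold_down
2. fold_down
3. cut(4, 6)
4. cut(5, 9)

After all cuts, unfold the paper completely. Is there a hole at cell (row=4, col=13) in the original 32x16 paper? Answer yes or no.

Answer: no

Derivation:
Op 1 fold_down: fold axis h@16; visible region now rows[16,32) x cols[0,16) = 16x16
Op 2 fold_down: fold axis h@24; visible region now rows[24,32) x cols[0,16) = 8x16
Op 3 cut(4, 6): punch at orig (28,6); cuts so far [(28, 6)]; region rows[24,32) x cols[0,16) = 8x16
Op 4 cut(5, 9): punch at orig (29,9); cuts so far [(28, 6), (29, 9)]; region rows[24,32) x cols[0,16) = 8x16
Unfold 1 (reflect across h@24): 4 holes -> [(18, 9), (19, 6), (28, 6), (29, 9)]
Unfold 2 (reflect across h@16): 8 holes -> [(2, 9), (3, 6), (12, 6), (13, 9), (18, 9), (19, 6), (28, 6), (29, 9)]
Holes: [(2, 9), (3, 6), (12, 6), (13, 9), (18, 9), (19, 6), (28, 6), (29, 9)]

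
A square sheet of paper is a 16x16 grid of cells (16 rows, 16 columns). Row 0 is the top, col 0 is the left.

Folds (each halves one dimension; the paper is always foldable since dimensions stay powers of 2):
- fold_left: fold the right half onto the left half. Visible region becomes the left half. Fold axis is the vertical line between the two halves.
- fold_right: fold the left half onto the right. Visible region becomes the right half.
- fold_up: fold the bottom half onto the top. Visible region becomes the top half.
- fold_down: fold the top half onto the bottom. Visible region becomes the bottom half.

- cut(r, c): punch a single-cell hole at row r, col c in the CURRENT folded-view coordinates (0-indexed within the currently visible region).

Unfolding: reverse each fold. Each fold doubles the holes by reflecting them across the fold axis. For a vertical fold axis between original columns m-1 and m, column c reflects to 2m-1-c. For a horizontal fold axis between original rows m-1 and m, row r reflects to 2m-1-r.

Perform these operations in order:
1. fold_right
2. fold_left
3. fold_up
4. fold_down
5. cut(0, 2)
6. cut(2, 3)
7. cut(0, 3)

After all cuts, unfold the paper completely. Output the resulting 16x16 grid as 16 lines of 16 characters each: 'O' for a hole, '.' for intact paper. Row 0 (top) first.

Answer: ................
...OO......OO...
................
..OOOO....OOOO..
..OOOO....OOOO..
................
...OO......OO...
................
................
...OO......OO...
................
..OOOO....OOOO..
..OOOO....OOOO..
................
...OO......OO...
................

Derivation:
Op 1 fold_right: fold axis v@8; visible region now rows[0,16) x cols[8,16) = 16x8
Op 2 fold_left: fold axis v@12; visible region now rows[0,16) x cols[8,12) = 16x4
Op 3 fold_up: fold axis h@8; visible region now rows[0,8) x cols[8,12) = 8x4
Op 4 fold_down: fold axis h@4; visible region now rows[4,8) x cols[8,12) = 4x4
Op 5 cut(0, 2): punch at orig (4,10); cuts so far [(4, 10)]; region rows[4,8) x cols[8,12) = 4x4
Op 6 cut(2, 3): punch at orig (6,11); cuts so far [(4, 10), (6, 11)]; region rows[4,8) x cols[8,12) = 4x4
Op 7 cut(0, 3): punch at orig (4,11); cuts so far [(4, 10), (4, 11), (6, 11)]; region rows[4,8) x cols[8,12) = 4x4
Unfold 1 (reflect across h@4): 6 holes -> [(1, 11), (3, 10), (3, 11), (4, 10), (4, 11), (6, 11)]
Unfold 2 (reflect across h@8): 12 holes -> [(1, 11), (3, 10), (3, 11), (4, 10), (4, 11), (6, 11), (9, 11), (11, 10), (11, 11), (12, 10), (12, 11), (14, 11)]
Unfold 3 (reflect across v@12): 24 holes -> [(1, 11), (1, 12), (3, 10), (3, 11), (3, 12), (3, 13), (4, 10), (4, 11), (4, 12), (4, 13), (6, 11), (6, 12), (9, 11), (9, 12), (11, 10), (11, 11), (11, 12), (11, 13), (12, 10), (12, 11), (12, 12), (12, 13), (14, 11), (14, 12)]
Unfold 4 (reflect across v@8): 48 holes -> [(1, 3), (1, 4), (1, 11), (1, 12), (3, 2), (3, 3), (3, 4), (3, 5), (3, 10), (3, 11), (3, 12), (3, 13), (4, 2), (4, 3), (4, 4), (4, 5), (4, 10), (4, 11), (4, 12), (4, 13), (6, 3), (6, 4), (6, 11), (6, 12), (9, 3), (9, 4), (9, 11), (9, 12), (11, 2), (11, 3), (11, 4), (11, 5), (11, 10), (11, 11), (11, 12), (11, 13), (12, 2), (12, 3), (12, 4), (12, 5), (12, 10), (12, 11), (12, 12), (12, 13), (14, 3), (14, 4), (14, 11), (14, 12)]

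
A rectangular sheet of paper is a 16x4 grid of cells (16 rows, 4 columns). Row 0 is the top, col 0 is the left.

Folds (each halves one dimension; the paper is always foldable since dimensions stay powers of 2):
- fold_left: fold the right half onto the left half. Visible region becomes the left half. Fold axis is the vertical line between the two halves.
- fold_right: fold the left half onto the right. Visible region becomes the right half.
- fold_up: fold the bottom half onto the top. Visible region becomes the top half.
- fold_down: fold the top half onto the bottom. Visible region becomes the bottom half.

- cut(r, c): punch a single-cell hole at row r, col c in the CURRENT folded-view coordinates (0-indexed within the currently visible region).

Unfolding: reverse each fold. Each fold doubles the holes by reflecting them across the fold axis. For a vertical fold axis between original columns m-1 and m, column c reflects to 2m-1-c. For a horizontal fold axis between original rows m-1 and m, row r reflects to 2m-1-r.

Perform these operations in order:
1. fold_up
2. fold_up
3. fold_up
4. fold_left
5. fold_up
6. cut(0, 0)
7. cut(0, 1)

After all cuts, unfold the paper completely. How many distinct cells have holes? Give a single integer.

Answer: 64

Derivation:
Op 1 fold_up: fold axis h@8; visible region now rows[0,8) x cols[0,4) = 8x4
Op 2 fold_up: fold axis h@4; visible region now rows[0,4) x cols[0,4) = 4x4
Op 3 fold_up: fold axis h@2; visible region now rows[0,2) x cols[0,4) = 2x4
Op 4 fold_left: fold axis v@2; visible region now rows[0,2) x cols[0,2) = 2x2
Op 5 fold_up: fold axis h@1; visible region now rows[0,1) x cols[0,2) = 1x2
Op 6 cut(0, 0): punch at orig (0,0); cuts so far [(0, 0)]; region rows[0,1) x cols[0,2) = 1x2
Op 7 cut(0, 1): punch at orig (0,1); cuts so far [(0, 0), (0, 1)]; region rows[0,1) x cols[0,2) = 1x2
Unfold 1 (reflect across h@1): 4 holes -> [(0, 0), (0, 1), (1, 0), (1, 1)]
Unfold 2 (reflect across v@2): 8 holes -> [(0, 0), (0, 1), (0, 2), (0, 3), (1, 0), (1, 1), (1, 2), (1, 3)]
Unfold 3 (reflect across h@2): 16 holes -> [(0, 0), (0, 1), (0, 2), (0, 3), (1, 0), (1, 1), (1, 2), (1, 3), (2, 0), (2, 1), (2, 2), (2, 3), (3, 0), (3, 1), (3, 2), (3, 3)]
Unfold 4 (reflect across h@4): 32 holes -> [(0, 0), (0, 1), (0, 2), (0, 3), (1, 0), (1, 1), (1, 2), (1, 3), (2, 0), (2, 1), (2, 2), (2, 3), (3, 0), (3, 1), (3, 2), (3, 3), (4, 0), (4, 1), (4, 2), (4, 3), (5, 0), (5, 1), (5, 2), (5, 3), (6, 0), (6, 1), (6, 2), (6, 3), (7, 0), (7, 1), (7, 2), (7, 3)]
Unfold 5 (reflect across h@8): 64 holes -> [(0, 0), (0, 1), (0, 2), (0, 3), (1, 0), (1, 1), (1, 2), (1, 3), (2, 0), (2, 1), (2, 2), (2, 3), (3, 0), (3, 1), (3, 2), (3, 3), (4, 0), (4, 1), (4, 2), (4, 3), (5, 0), (5, 1), (5, 2), (5, 3), (6, 0), (6, 1), (6, 2), (6, 3), (7, 0), (7, 1), (7, 2), (7, 3), (8, 0), (8, 1), (8, 2), (8, 3), (9, 0), (9, 1), (9, 2), (9, 3), (10, 0), (10, 1), (10, 2), (10, 3), (11, 0), (11, 1), (11, 2), (11, 3), (12, 0), (12, 1), (12, 2), (12, 3), (13, 0), (13, 1), (13, 2), (13, 3), (14, 0), (14, 1), (14, 2), (14, 3), (15, 0), (15, 1), (15, 2), (15, 3)]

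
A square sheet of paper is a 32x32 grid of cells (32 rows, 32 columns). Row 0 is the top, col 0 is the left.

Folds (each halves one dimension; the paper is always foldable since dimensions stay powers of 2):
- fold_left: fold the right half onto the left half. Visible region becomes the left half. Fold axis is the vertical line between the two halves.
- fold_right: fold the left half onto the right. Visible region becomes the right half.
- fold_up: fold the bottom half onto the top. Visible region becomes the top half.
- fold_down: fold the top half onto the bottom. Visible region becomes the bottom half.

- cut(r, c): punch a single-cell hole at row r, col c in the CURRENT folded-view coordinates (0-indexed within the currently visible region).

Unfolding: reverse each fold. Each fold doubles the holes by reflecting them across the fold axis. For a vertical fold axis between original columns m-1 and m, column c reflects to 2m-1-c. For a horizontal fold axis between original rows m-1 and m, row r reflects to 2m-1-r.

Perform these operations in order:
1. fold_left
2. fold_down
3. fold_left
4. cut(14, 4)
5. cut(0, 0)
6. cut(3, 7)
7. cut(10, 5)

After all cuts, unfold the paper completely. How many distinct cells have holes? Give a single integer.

Answer: 32

Derivation:
Op 1 fold_left: fold axis v@16; visible region now rows[0,32) x cols[0,16) = 32x16
Op 2 fold_down: fold axis h@16; visible region now rows[16,32) x cols[0,16) = 16x16
Op 3 fold_left: fold axis v@8; visible region now rows[16,32) x cols[0,8) = 16x8
Op 4 cut(14, 4): punch at orig (30,4); cuts so far [(30, 4)]; region rows[16,32) x cols[0,8) = 16x8
Op 5 cut(0, 0): punch at orig (16,0); cuts so far [(16, 0), (30, 4)]; region rows[16,32) x cols[0,8) = 16x8
Op 6 cut(3, 7): punch at orig (19,7); cuts so far [(16, 0), (19, 7), (30, 4)]; region rows[16,32) x cols[0,8) = 16x8
Op 7 cut(10, 5): punch at orig (26,5); cuts so far [(16, 0), (19, 7), (26, 5), (30, 4)]; region rows[16,32) x cols[0,8) = 16x8
Unfold 1 (reflect across v@8): 8 holes -> [(16, 0), (16, 15), (19, 7), (19, 8), (26, 5), (26, 10), (30, 4), (30, 11)]
Unfold 2 (reflect across h@16): 16 holes -> [(1, 4), (1, 11), (5, 5), (5, 10), (12, 7), (12, 8), (15, 0), (15, 15), (16, 0), (16, 15), (19, 7), (19, 8), (26, 5), (26, 10), (30, 4), (30, 11)]
Unfold 3 (reflect across v@16): 32 holes -> [(1, 4), (1, 11), (1, 20), (1, 27), (5, 5), (5, 10), (5, 21), (5, 26), (12, 7), (12, 8), (12, 23), (12, 24), (15, 0), (15, 15), (15, 16), (15, 31), (16, 0), (16, 15), (16, 16), (16, 31), (19, 7), (19, 8), (19, 23), (19, 24), (26, 5), (26, 10), (26, 21), (26, 26), (30, 4), (30, 11), (30, 20), (30, 27)]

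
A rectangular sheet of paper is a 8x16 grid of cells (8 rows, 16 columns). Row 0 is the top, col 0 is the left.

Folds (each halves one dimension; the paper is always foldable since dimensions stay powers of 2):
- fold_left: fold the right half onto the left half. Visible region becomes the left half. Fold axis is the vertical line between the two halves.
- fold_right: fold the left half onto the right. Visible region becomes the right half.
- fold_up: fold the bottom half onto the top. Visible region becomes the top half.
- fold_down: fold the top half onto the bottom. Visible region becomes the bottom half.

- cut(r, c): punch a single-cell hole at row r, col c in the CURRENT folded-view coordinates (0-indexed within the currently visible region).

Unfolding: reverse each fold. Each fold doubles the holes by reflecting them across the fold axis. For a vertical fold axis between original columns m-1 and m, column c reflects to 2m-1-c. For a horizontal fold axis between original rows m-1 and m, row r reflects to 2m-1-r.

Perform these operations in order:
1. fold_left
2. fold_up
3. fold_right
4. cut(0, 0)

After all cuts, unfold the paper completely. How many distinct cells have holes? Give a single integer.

Op 1 fold_left: fold axis v@8; visible region now rows[0,8) x cols[0,8) = 8x8
Op 2 fold_up: fold axis h@4; visible region now rows[0,4) x cols[0,8) = 4x8
Op 3 fold_right: fold axis v@4; visible region now rows[0,4) x cols[4,8) = 4x4
Op 4 cut(0, 0): punch at orig (0,4); cuts so far [(0, 4)]; region rows[0,4) x cols[4,8) = 4x4
Unfold 1 (reflect across v@4): 2 holes -> [(0, 3), (0, 4)]
Unfold 2 (reflect across h@4): 4 holes -> [(0, 3), (0, 4), (7, 3), (7, 4)]
Unfold 3 (reflect across v@8): 8 holes -> [(0, 3), (0, 4), (0, 11), (0, 12), (7, 3), (7, 4), (7, 11), (7, 12)]

Answer: 8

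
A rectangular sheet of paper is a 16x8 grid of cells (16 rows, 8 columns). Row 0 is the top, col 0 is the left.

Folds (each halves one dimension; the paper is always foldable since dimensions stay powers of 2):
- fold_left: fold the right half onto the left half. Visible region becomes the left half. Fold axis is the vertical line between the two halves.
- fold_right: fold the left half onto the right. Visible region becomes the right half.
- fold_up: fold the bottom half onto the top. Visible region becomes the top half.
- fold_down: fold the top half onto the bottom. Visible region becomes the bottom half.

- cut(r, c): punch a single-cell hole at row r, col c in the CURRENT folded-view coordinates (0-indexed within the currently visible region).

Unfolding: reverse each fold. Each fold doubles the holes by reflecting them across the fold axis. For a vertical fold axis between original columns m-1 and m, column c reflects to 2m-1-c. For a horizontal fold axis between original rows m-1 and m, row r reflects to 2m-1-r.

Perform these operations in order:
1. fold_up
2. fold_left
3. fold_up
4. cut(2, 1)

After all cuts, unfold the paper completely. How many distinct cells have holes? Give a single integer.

Op 1 fold_up: fold axis h@8; visible region now rows[0,8) x cols[0,8) = 8x8
Op 2 fold_left: fold axis v@4; visible region now rows[0,8) x cols[0,4) = 8x4
Op 3 fold_up: fold axis h@4; visible region now rows[0,4) x cols[0,4) = 4x4
Op 4 cut(2, 1): punch at orig (2,1); cuts so far [(2, 1)]; region rows[0,4) x cols[0,4) = 4x4
Unfold 1 (reflect across h@4): 2 holes -> [(2, 1), (5, 1)]
Unfold 2 (reflect across v@4): 4 holes -> [(2, 1), (2, 6), (5, 1), (5, 6)]
Unfold 3 (reflect across h@8): 8 holes -> [(2, 1), (2, 6), (5, 1), (5, 6), (10, 1), (10, 6), (13, 1), (13, 6)]

Answer: 8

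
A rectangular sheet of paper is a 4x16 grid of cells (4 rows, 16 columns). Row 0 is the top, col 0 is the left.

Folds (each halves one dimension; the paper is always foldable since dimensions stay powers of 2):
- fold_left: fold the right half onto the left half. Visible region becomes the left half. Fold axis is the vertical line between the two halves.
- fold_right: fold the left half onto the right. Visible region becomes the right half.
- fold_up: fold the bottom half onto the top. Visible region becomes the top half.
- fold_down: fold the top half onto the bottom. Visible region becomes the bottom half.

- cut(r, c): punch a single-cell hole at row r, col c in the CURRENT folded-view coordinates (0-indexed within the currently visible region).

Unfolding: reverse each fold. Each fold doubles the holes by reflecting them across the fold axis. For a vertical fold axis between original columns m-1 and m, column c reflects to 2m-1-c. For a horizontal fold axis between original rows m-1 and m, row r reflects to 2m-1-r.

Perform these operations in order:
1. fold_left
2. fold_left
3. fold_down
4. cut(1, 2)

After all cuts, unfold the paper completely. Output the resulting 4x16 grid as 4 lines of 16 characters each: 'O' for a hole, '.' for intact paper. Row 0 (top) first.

Op 1 fold_left: fold axis v@8; visible region now rows[0,4) x cols[0,8) = 4x8
Op 2 fold_left: fold axis v@4; visible region now rows[0,4) x cols[0,4) = 4x4
Op 3 fold_down: fold axis h@2; visible region now rows[2,4) x cols[0,4) = 2x4
Op 4 cut(1, 2): punch at orig (3,2); cuts so far [(3, 2)]; region rows[2,4) x cols[0,4) = 2x4
Unfold 1 (reflect across h@2): 2 holes -> [(0, 2), (3, 2)]
Unfold 2 (reflect across v@4): 4 holes -> [(0, 2), (0, 5), (3, 2), (3, 5)]
Unfold 3 (reflect across v@8): 8 holes -> [(0, 2), (0, 5), (0, 10), (0, 13), (3, 2), (3, 5), (3, 10), (3, 13)]

Answer: ..O..O....O..O..
................
................
..O..O....O..O..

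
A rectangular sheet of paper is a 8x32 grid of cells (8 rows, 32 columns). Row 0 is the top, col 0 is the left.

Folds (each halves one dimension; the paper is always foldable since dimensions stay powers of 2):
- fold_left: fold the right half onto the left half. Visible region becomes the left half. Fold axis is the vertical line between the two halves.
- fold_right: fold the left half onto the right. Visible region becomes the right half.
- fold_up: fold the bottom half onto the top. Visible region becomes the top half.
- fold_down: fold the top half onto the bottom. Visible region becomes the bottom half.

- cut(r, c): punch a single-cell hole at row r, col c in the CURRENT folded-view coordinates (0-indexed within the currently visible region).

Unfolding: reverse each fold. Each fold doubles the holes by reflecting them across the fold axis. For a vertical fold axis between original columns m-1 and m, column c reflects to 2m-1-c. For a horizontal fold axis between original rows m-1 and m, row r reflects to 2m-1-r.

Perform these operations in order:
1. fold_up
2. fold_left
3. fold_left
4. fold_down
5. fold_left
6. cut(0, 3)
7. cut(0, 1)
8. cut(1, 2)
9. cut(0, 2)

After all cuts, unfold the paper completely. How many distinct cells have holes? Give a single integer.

Op 1 fold_up: fold axis h@4; visible region now rows[0,4) x cols[0,32) = 4x32
Op 2 fold_left: fold axis v@16; visible region now rows[0,4) x cols[0,16) = 4x16
Op 3 fold_left: fold axis v@8; visible region now rows[0,4) x cols[0,8) = 4x8
Op 4 fold_down: fold axis h@2; visible region now rows[2,4) x cols[0,8) = 2x8
Op 5 fold_left: fold axis v@4; visible region now rows[2,4) x cols[0,4) = 2x4
Op 6 cut(0, 3): punch at orig (2,3); cuts so far [(2, 3)]; region rows[2,4) x cols[0,4) = 2x4
Op 7 cut(0, 1): punch at orig (2,1); cuts so far [(2, 1), (2, 3)]; region rows[2,4) x cols[0,4) = 2x4
Op 8 cut(1, 2): punch at orig (3,2); cuts so far [(2, 1), (2, 3), (3, 2)]; region rows[2,4) x cols[0,4) = 2x4
Op 9 cut(0, 2): punch at orig (2,2); cuts so far [(2, 1), (2, 2), (2, 3), (3, 2)]; region rows[2,4) x cols[0,4) = 2x4
Unfold 1 (reflect across v@4): 8 holes -> [(2, 1), (2, 2), (2, 3), (2, 4), (2, 5), (2, 6), (3, 2), (3, 5)]
Unfold 2 (reflect across h@2): 16 holes -> [(0, 2), (0, 5), (1, 1), (1, 2), (1, 3), (1, 4), (1, 5), (1, 6), (2, 1), (2, 2), (2, 3), (2, 4), (2, 5), (2, 6), (3, 2), (3, 5)]
Unfold 3 (reflect across v@8): 32 holes -> [(0, 2), (0, 5), (0, 10), (0, 13), (1, 1), (1, 2), (1, 3), (1, 4), (1, 5), (1, 6), (1, 9), (1, 10), (1, 11), (1, 12), (1, 13), (1, 14), (2, 1), (2, 2), (2, 3), (2, 4), (2, 5), (2, 6), (2, 9), (2, 10), (2, 11), (2, 12), (2, 13), (2, 14), (3, 2), (3, 5), (3, 10), (3, 13)]
Unfold 4 (reflect across v@16): 64 holes -> [(0, 2), (0, 5), (0, 10), (0, 13), (0, 18), (0, 21), (0, 26), (0, 29), (1, 1), (1, 2), (1, 3), (1, 4), (1, 5), (1, 6), (1, 9), (1, 10), (1, 11), (1, 12), (1, 13), (1, 14), (1, 17), (1, 18), (1, 19), (1, 20), (1, 21), (1, 22), (1, 25), (1, 26), (1, 27), (1, 28), (1, 29), (1, 30), (2, 1), (2, 2), (2, 3), (2, 4), (2, 5), (2, 6), (2, 9), (2, 10), (2, 11), (2, 12), (2, 13), (2, 14), (2, 17), (2, 18), (2, 19), (2, 20), (2, 21), (2, 22), (2, 25), (2, 26), (2, 27), (2, 28), (2, 29), (2, 30), (3, 2), (3, 5), (3, 10), (3, 13), (3, 18), (3, 21), (3, 26), (3, 29)]
Unfold 5 (reflect across h@4): 128 holes -> [(0, 2), (0, 5), (0, 10), (0, 13), (0, 18), (0, 21), (0, 26), (0, 29), (1, 1), (1, 2), (1, 3), (1, 4), (1, 5), (1, 6), (1, 9), (1, 10), (1, 11), (1, 12), (1, 13), (1, 14), (1, 17), (1, 18), (1, 19), (1, 20), (1, 21), (1, 22), (1, 25), (1, 26), (1, 27), (1, 28), (1, 29), (1, 30), (2, 1), (2, 2), (2, 3), (2, 4), (2, 5), (2, 6), (2, 9), (2, 10), (2, 11), (2, 12), (2, 13), (2, 14), (2, 17), (2, 18), (2, 19), (2, 20), (2, 21), (2, 22), (2, 25), (2, 26), (2, 27), (2, 28), (2, 29), (2, 30), (3, 2), (3, 5), (3, 10), (3, 13), (3, 18), (3, 21), (3, 26), (3, 29), (4, 2), (4, 5), (4, 10), (4, 13), (4, 18), (4, 21), (4, 26), (4, 29), (5, 1), (5, 2), (5, 3), (5, 4), (5, 5), (5, 6), (5, 9), (5, 10), (5, 11), (5, 12), (5, 13), (5, 14), (5, 17), (5, 18), (5, 19), (5, 20), (5, 21), (5, 22), (5, 25), (5, 26), (5, 27), (5, 28), (5, 29), (5, 30), (6, 1), (6, 2), (6, 3), (6, 4), (6, 5), (6, 6), (6, 9), (6, 10), (6, 11), (6, 12), (6, 13), (6, 14), (6, 17), (6, 18), (6, 19), (6, 20), (6, 21), (6, 22), (6, 25), (6, 26), (6, 27), (6, 28), (6, 29), (6, 30), (7, 2), (7, 5), (7, 10), (7, 13), (7, 18), (7, 21), (7, 26), (7, 29)]

Answer: 128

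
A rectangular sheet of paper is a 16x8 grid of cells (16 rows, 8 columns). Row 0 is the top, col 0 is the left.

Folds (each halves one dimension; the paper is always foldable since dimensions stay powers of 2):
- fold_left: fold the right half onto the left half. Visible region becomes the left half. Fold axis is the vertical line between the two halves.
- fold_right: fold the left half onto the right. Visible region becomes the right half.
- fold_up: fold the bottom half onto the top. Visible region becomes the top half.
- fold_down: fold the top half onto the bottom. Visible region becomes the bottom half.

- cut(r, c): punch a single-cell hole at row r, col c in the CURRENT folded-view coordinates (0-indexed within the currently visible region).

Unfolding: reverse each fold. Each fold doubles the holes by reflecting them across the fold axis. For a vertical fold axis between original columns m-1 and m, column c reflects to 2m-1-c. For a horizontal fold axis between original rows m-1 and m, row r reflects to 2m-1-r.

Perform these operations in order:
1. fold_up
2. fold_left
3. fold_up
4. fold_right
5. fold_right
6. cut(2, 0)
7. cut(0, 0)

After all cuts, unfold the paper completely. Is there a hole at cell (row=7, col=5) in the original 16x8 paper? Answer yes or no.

Answer: yes

Derivation:
Op 1 fold_up: fold axis h@8; visible region now rows[0,8) x cols[0,8) = 8x8
Op 2 fold_left: fold axis v@4; visible region now rows[0,8) x cols[0,4) = 8x4
Op 3 fold_up: fold axis h@4; visible region now rows[0,4) x cols[0,4) = 4x4
Op 4 fold_right: fold axis v@2; visible region now rows[0,4) x cols[2,4) = 4x2
Op 5 fold_right: fold axis v@3; visible region now rows[0,4) x cols[3,4) = 4x1
Op 6 cut(2, 0): punch at orig (2,3); cuts so far [(2, 3)]; region rows[0,4) x cols[3,4) = 4x1
Op 7 cut(0, 0): punch at orig (0,3); cuts so far [(0, 3), (2, 3)]; region rows[0,4) x cols[3,4) = 4x1
Unfold 1 (reflect across v@3): 4 holes -> [(0, 2), (0, 3), (2, 2), (2, 3)]
Unfold 2 (reflect across v@2): 8 holes -> [(0, 0), (0, 1), (0, 2), (0, 3), (2, 0), (2, 1), (2, 2), (2, 3)]
Unfold 3 (reflect across h@4): 16 holes -> [(0, 0), (0, 1), (0, 2), (0, 3), (2, 0), (2, 1), (2, 2), (2, 3), (5, 0), (5, 1), (5, 2), (5, 3), (7, 0), (7, 1), (7, 2), (7, 3)]
Unfold 4 (reflect across v@4): 32 holes -> [(0, 0), (0, 1), (0, 2), (0, 3), (0, 4), (0, 5), (0, 6), (0, 7), (2, 0), (2, 1), (2, 2), (2, 3), (2, 4), (2, 5), (2, 6), (2, 7), (5, 0), (5, 1), (5, 2), (5, 3), (5, 4), (5, 5), (5, 6), (5, 7), (7, 0), (7, 1), (7, 2), (7, 3), (7, 4), (7, 5), (7, 6), (7, 7)]
Unfold 5 (reflect across h@8): 64 holes -> [(0, 0), (0, 1), (0, 2), (0, 3), (0, 4), (0, 5), (0, 6), (0, 7), (2, 0), (2, 1), (2, 2), (2, 3), (2, 4), (2, 5), (2, 6), (2, 7), (5, 0), (5, 1), (5, 2), (5, 3), (5, 4), (5, 5), (5, 6), (5, 7), (7, 0), (7, 1), (7, 2), (7, 3), (7, 4), (7, 5), (7, 6), (7, 7), (8, 0), (8, 1), (8, 2), (8, 3), (8, 4), (8, 5), (8, 6), (8, 7), (10, 0), (10, 1), (10, 2), (10, 3), (10, 4), (10, 5), (10, 6), (10, 7), (13, 0), (13, 1), (13, 2), (13, 3), (13, 4), (13, 5), (13, 6), (13, 7), (15, 0), (15, 1), (15, 2), (15, 3), (15, 4), (15, 5), (15, 6), (15, 7)]
Holes: [(0, 0), (0, 1), (0, 2), (0, 3), (0, 4), (0, 5), (0, 6), (0, 7), (2, 0), (2, 1), (2, 2), (2, 3), (2, 4), (2, 5), (2, 6), (2, 7), (5, 0), (5, 1), (5, 2), (5, 3), (5, 4), (5, 5), (5, 6), (5, 7), (7, 0), (7, 1), (7, 2), (7, 3), (7, 4), (7, 5), (7, 6), (7, 7), (8, 0), (8, 1), (8, 2), (8, 3), (8, 4), (8, 5), (8, 6), (8, 7), (10, 0), (10, 1), (10, 2), (10, 3), (10, 4), (10, 5), (10, 6), (10, 7), (13, 0), (13, 1), (13, 2), (13, 3), (13, 4), (13, 5), (13, 6), (13, 7), (15, 0), (15, 1), (15, 2), (15, 3), (15, 4), (15, 5), (15, 6), (15, 7)]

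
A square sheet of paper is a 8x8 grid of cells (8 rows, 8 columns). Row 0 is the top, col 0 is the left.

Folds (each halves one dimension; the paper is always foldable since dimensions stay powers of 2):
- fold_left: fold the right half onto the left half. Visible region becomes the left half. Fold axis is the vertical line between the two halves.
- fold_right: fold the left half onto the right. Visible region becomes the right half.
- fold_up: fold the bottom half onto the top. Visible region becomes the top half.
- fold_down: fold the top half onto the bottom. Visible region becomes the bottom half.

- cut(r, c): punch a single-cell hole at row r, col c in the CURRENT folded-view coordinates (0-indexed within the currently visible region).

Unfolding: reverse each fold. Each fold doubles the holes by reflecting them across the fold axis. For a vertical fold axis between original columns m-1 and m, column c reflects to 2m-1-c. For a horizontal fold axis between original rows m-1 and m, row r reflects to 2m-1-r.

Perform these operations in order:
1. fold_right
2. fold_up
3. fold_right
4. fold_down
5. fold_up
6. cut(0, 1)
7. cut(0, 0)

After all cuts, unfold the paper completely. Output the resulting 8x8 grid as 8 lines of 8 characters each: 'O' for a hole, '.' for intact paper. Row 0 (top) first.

Op 1 fold_right: fold axis v@4; visible region now rows[0,8) x cols[4,8) = 8x4
Op 2 fold_up: fold axis h@4; visible region now rows[0,4) x cols[4,8) = 4x4
Op 3 fold_right: fold axis v@6; visible region now rows[0,4) x cols[6,8) = 4x2
Op 4 fold_down: fold axis h@2; visible region now rows[2,4) x cols[6,8) = 2x2
Op 5 fold_up: fold axis h@3; visible region now rows[2,3) x cols[6,8) = 1x2
Op 6 cut(0, 1): punch at orig (2,7); cuts so far [(2, 7)]; region rows[2,3) x cols[6,8) = 1x2
Op 7 cut(0, 0): punch at orig (2,6); cuts so far [(2, 6), (2, 7)]; region rows[2,3) x cols[6,8) = 1x2
Unfold 1 (reflect across h@3): 4 holes -> [(2, 6), (2, 7), (3, 6), (3, 7)]
Unfold 2 (reflect across h@2): 8 holes -> [(0, 6), (0, 7), (1, 6), (1, 7), (2, 6), (2, 7), (3, 6), (3, 7)]
Unfold 3 (reflect across v@6): 16 holes -> [(0, 4), (0, 5), (0, 6), (0, 7), (1, 4), (1, 5), (1, 6), (1, 7), (2, 4), (2, 5), (2, 6), (2, 7), (3, 4), (3, 5), (3, 6), (3, 7)]
Unfold 4 (reflect across h@4): 32 holes -> [(0, 4), (0, 5), (0, 6), (0, 7), (1, 4), (1, 5), (1, 6), (1, 7), (2, 4), (2, 5), (2, 6), (2, 7), (3, 4), (3, 5), (3, 6), (3, 7), (4, 4), (4, 5), (4, 6), (4, 7), (5, 4), (5, 5), (5, 6), (5, 7), (6, 4), (6, 5), (6, 6), (6, 7), (7, 4), (7, 5), (7, 6), (7, 7)]
Unfold 5 (reflect across v@4): 64 holes -> [(0, 0), (0, 1), (0, 2), (0, 3), (0, 4), (0, 5), (0, 6), (0, 7), (1, 0), (1, 1), (1, 2), (1, 3), (1, 4), (1, 5), (1, 6), (1, 7), (2, 0), (2, 1), (2, 2), (2, 3), (2, 4), (2, 5), (2, 6), (2, 7), (3, 0), (3, 1), (3, 2), (3, 3), (3, 4), (3, 5), (3, 6), (3, 7), (4, 0), (4, 1), (4, 2), (4, 3), (4, 4), (4, 5), (4, 6), (4, 7), (5, 0), (5, 1), (5, 2), (5, 3), (5, 4), (5, 5), (5, 6), (5, 7), (6, 0), (6, 1), (6, 2), (6, 3), (6, 4), (6, 5), (6, 6), (6, 7), (7, 0), (7, 1), (7, 2), (7, 3), (7, 4), (7, 5), (7, 6), (7, 7)]

Answer: OOOOOOOO
OOOOOOOO
OOOOOOOO
OOOOOOOO
OOOOOOOO
OOOOOOOO
OOOOOOOO
OOOOOOOO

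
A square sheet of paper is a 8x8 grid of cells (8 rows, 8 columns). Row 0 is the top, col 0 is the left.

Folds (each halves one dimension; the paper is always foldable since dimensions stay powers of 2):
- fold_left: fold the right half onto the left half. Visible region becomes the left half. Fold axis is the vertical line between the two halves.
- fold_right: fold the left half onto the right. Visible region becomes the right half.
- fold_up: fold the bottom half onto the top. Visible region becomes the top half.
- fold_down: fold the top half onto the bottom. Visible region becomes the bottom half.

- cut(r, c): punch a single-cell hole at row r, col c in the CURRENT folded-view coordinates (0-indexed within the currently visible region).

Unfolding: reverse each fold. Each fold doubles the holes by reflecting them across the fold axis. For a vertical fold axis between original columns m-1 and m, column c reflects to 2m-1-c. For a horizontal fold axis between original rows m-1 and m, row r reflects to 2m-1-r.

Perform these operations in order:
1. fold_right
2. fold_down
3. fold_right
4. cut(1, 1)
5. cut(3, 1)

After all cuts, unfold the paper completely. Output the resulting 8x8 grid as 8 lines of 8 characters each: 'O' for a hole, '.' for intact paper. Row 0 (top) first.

Answer: O..OO..O
........
O..OO..O
........
........
O..OO..O
........
O..OO..O

Derivation:
Op 1 fold_right: fold axis v@4; visible region now rows[0,8) x cols[4,8) = 8x4
Op 2 fold_down: fold axis h@4; visible region now rows[4,8) x cols[4,8) = 4x4
Op 3 fold_right: fold axis v@6; visible region now rows[4,8) x cols[6,8) = 4x2
Op 4 cut(1, 1): punch at orig (5,7); cuts so far [(5, 7)]; region rows[4,8) x cols[6,8) = 4x2
Op 5 cut(3, 1): punch at orig (7,7); cuts so far [(5, 7), (7, 7)]; region rows[4,8) x cols[6,8) = 4x2
Unfold 1 (reflect across v@6): 4 holes -> [(5, 4), (5, 7), (7, 4), (7, 7)]
Unfold 2 (reflect across h@4): 8 holes -> [(0, 4), (0, 7), (2, 4), (2, 7), (5, 4), (5, 7), (7, 4), (7, 7)]
Unfold 3 (reflect across v@4): 16 holes -> [(0, 0), (0, 3), (0, 4), (0, 7), (2, 0), (2, 3), (2, 4), (2, 7), (5, 0), (5, 3), (5, 4), (5, 7), (7, 0), (7, 3), (7, 4), (7, 7)]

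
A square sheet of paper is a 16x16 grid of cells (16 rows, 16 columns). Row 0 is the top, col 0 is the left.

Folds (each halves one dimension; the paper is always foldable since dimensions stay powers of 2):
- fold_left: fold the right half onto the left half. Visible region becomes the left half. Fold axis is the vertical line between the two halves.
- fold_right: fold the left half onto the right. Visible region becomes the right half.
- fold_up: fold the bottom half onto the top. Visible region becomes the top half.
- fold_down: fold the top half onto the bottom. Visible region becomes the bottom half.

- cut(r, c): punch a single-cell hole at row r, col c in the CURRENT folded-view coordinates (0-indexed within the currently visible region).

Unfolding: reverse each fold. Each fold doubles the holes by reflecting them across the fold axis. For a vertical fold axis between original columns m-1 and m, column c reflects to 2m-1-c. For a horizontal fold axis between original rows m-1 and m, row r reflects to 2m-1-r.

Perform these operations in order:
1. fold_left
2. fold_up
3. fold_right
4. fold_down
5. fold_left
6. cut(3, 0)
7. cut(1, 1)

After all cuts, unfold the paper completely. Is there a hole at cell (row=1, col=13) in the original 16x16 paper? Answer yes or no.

Op 1 fold_left: fold axis v@8; visible region now rows[0,16) x cols[0,8) = 16x8
Op 2 fold_up: fold axis h@8; visible region now rows[0,8) x cols[0,8) = 8x8
Op 3 fold_right: fold axis v@4; visible region now rows[0,8) x cols[4,8) = 8x4
Op 4 fold_down: fold axis h@4; visible region now rows[4,8) x cols[4,8) = 4x4
Op 5 fold_left: fold axis v@6; visible region now rows[4,8) x cols[4,6) = 4x2
Op 6 cut(3, 0): punch at orig (7,4); cuts so far [(7, 4)]; region rows[4,8) x cols[4,6) = 4x2
Op 7 cut(1, 1): punch at orig (5,5); cuts so far [(5, 5), (7, 4)]; region rows[4,8) x cols[4,6) = 4x2
Unfold 1 (reflect across v@6): 4 holes -> [(5, 5), (5, 6), (7, 4), (7, 7)]
Unfold 2 (reflect across h@4): 8 holes -> [(0, 4), (0, 7), (2, 5), (2, 6), (5, 5), (5, 6), (7, 4), (7, 7)]
Unfold 3 (reflect across v@4): 16 holes -> [(0, 0), (0, 3), (0, 4), (0, 7), (2, 1), (2, 2), (2, 5), (2, 6), (5, 1), (5, 2), (5, 5), (5, 6), (7, 0), (7, 3), (7, 4), (7, 7)]
Unfold 4 (reflect across h@8): 32 holes -> [(0, 0), (0, 3), (0, 4), (0, 7), (2, 1), (2, 2), (2, 5), (2, 6), (5, 1), (5, 2), (5, 5), (5, 6), (7, 0), (7, 3), (7, 4), (7, 7), (8, 0), (8, 3), (8, 4), (8, 7), (10, 1), (10, 2), (10, 5), (10, 6), (13, 1), (13, 2), (13, 5), (13, 6), (15, 0), (15, 3), (15, 4), (15, 7)]
Unfold 5 (reflect across v@8): 64 holes -> [(0, 0), (0, 3), (0, 4), (0, 7), (0, 8), (0, 11), (0, 12), (0, 15), (2, 1), (2, 2), (2, 5), (2, 6), (2, 9), (2, 10), (2, 13), (2, 14), (5, 1), (5, 2), (5, 5), (5, 6), (5, 9), (5, 10), (5, 13), (5, 14), (7, 0), (7, 3), (7, 4), (7, 7), (7, 8), (7, 11), (7, 12), (7, 15), (8, 0), (8, 3), (8, 4), (8, 7), (8, 8), (8, 11), (8, 12), (8, 15), (10, 1), (10, 2), (10, 5), (10, 6), (10, 9), (10, 10), (10, 13), (10, 14), (13, 1), (13, 2), (13, 5), (13, 6), (13, 9), (13, 10), (13, 13), (13, 14), (15, 0), (15, 3), (15, 4), (15, 7), (15, 8), (15, 11), (15, 12), (15, 15)]
Holes: [(0, 0), (0, 3), (0, 4), (0, 7), (0, 8), (0, 11), (0, 12), (0, 15), (2, 1), (2, 2), (2, 5), (2, 6), (2, 9), (2, 10), (2, 13), (2, 14), (5, 1), (5, 2), (5, 5), (5, 6), (5, 9), (5, 10), (5, 13), (5, 14), (7, 0), (7, 3), (7, 4), (7, 7), (7, 8), (7, 11), (7, 12), (7, 15), (8, 0), (8, 3), (8, 4), (8, 7), (8, 8), (8, 11), (8, 12), (8, 15), (10, 1), (10, 2), (10, 5), (10, 6), (10, 9), (10, 10), (10, 13), (10, 14), (13, 1), (13, 2), (13, 5), (13, 6), (13, 9), (13, 10), (13, 13), (13, 14), (15, 0), (15, 3), (15, 4), (15, 7), (15, 8), (15, 11), (15, 12), (15, 15)]

Answer: no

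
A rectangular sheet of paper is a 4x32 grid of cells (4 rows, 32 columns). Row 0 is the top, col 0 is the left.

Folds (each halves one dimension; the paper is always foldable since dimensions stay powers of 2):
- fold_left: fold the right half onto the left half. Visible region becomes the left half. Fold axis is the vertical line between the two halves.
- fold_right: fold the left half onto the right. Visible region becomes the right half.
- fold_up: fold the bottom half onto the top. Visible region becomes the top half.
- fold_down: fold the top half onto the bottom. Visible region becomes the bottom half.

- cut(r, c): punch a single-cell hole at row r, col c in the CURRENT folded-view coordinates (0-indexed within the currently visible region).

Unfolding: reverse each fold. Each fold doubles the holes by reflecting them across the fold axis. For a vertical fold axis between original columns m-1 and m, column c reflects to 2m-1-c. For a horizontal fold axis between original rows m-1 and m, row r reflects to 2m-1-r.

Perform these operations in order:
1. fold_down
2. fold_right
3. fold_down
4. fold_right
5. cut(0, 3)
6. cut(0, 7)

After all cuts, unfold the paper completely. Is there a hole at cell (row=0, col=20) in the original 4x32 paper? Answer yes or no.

Op 1 fold_down: fold axis h@2; visible region now rows[2,4) x cols[0,32) = 2x32
Op 2 fold_right: fold axis v@16; visible region now rows[2,4) x cols[16,32) = 2x16
Op 3 fold_down: fold axis h@3; visible region now rows[3,4) x cols[16,32) = 1x16
Op 4 fold_right: fold axis v@24; visible region now rows[3,4) x cols[24,32) = 1x8
Op 5 cut(0, 3): punch at orig (3,27); cuts so far [(3, 27)]; region rows[3,4) x cols[24,32) = 1x8
Op 6 cut(0, 7): punch at orig (3,31); cuts so far [(3, 27), (3, 31)]; region rows[3,4) x cols[24,32) = 1x8
Unfold 1 (reflect across v@24): 4 holes -> [(3, 16), (3, 20), (3, 27), (3, 31)]
Unfold 2 (reflect across h@3): 8 holes -> [(2, 16), (2, 20), (2, 27), (2, 31), (3, 16), (3, 20), (3, 27), (3, 31)]
Unfold 3 (reflect across v@16): 16 holes -> [(2, 0), (2, 4), (2, 11), (2, 15), (2, 16), (2, 20), (2, 27), (2, 31), (3, 0), (3, 4), (3, 11), (3, 15), (3, 16), (3, 20), (3, 27), (3, 31)]
Unfold 4 (reflect across h@2): 32 holes -> [(0, 0), (0, 4), (0, 11), (0, 15), (0, 16), (0, 20), (0, 27), (0, 31), (1, 0), (1, 4), (1, 11), (1, 15), (1, 16), (1, 20), (1, 27), (1, 31), (2, 0), (2, 4), (2, 11), (2, 15), (2, 16), (2, 20), (2, 27), (2, 31), (3, 0), (3, 4), (3, 11), (3, 15), (3, 16), (3, 20), (3, 27), (3, 31)]
Holes: [(0, 0), (0, 4), (0, 11), (0, 15), (0, 16), (0, 20), (0, 27), (0, 31), (1, 0), (1, 4), (1, 11), (1, 15), (1, 16), (1, 20), (1, 27), (1, 31), (2, 0), (2, 4), (2, 11), (2, 15), (2, 16), (2, 20), (2, 27), (2, 31), (3, 0), (3, 4), (3, 11), (3, 15), (3, 16), (3, 20), (3, 27), (3, 31)]

Answer: yes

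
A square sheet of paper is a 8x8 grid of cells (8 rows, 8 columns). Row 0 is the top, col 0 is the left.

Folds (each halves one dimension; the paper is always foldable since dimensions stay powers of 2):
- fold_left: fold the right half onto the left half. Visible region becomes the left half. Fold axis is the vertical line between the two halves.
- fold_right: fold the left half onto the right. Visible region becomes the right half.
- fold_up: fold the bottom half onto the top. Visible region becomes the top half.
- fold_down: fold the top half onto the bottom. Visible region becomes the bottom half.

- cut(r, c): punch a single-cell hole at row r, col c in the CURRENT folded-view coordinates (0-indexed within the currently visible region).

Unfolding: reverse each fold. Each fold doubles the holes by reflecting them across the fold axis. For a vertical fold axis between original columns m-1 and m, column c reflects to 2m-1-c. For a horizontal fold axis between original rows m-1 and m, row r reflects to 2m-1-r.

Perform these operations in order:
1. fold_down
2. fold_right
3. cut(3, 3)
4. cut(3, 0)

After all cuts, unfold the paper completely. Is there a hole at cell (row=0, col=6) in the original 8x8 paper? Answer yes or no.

Op 1 fold_down: fold axis h@4; visible region now rows[4,8) x cols[0,8) = 4x8
Op 2 fold_right: fold axis v@4; visible region now rows[4,8) x cols[4,8) = 4x4
Op 3 cut(3, 3): punch at orig (7,7); cuts so far [(7, 7)]; region rows[4,8) x cols[4,8) = 4x4
Op 4 cut(3, 0): punch at orig (7,4); cuts so far [(7, 4), (7, 7)]; region rows[4,8) x cols[4,8) = 4x4
Unfold 1 (reflect across v@4): 4 holes -> [(7, 0), (7, 3), (7, 4), (7, 7)]
Unfold 2 (reflect across h@4): 8 holes -> [(0, 0), (0, 3), (0, 4), (0, 7), (7, 0), (7, 3), (7, 4), (7, 7)]
Holes: [(0, 0), (0, 3), (0, 4), (0, 7), (7, 0), (7, 3), (7, 4), (7, 7)]

Answer: no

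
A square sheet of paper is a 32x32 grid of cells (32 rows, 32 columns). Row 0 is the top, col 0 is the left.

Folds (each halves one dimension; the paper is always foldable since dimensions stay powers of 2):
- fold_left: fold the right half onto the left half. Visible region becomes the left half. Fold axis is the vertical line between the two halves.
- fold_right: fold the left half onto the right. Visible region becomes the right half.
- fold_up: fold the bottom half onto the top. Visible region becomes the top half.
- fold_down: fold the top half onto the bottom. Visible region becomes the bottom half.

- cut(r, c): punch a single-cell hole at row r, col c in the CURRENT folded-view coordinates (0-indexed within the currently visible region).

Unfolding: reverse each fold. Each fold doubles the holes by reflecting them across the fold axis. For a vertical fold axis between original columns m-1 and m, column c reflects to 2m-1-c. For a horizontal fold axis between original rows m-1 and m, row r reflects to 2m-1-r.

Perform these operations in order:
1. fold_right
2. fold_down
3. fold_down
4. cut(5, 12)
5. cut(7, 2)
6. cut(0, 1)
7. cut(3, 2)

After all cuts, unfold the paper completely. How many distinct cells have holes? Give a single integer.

Op 1 fold_right: fold axis v@16; visible region now rows[0,32) x cols[16,32) = 32x16
Op 2 fold_down: fold axis h@16; visible region now rows[16,32) x cols[16,32) = 16x16
Op 3 fold_down: fold axis h@24; visible region now rows[24,32) x cols[16,32) = 8x16
Op 4 cut(5, 12): punch at orig (29,28); cuts so far [(29, 28)]; region rows[24,32) x cols[16,32) = 8x16
Op 5 cut(7, 2): punch at orig (31,18); cuts so far [(29, 28), (31, 18)]; region rows[24,32) x cols[16,32) = 8x16
Op 6 cut(0, 1): punch at orig (24,17); cuts so far [(24, 17), (29, 28), (31, 18)]; region rows[24,32) x cols[16,32) = 8x16
Op 7 cut(3, 2): punch at orig (27,18); cuts so far [(24, 17), (27, 18), (29, 28), (31, 18)]; region rows[24,32) x cols[16,32) = 8x16
Unfold 1 (reflect across h@24): 8 holes -> [(16, 18), (18, 28), (20, 18), (23, 17), (24, 17), (27, 18), (29, 28), (31, 18)]
Unfold 2 (reflect across h@16): 16 holes -> [(0, 18), (2, 28), (4, 18), (7, 17), (8, 17), (11, 18), (13, 28), (15, 18), (16, 18), (18, 28), (20, 18), (23, 17), (24, 17), (27, 18), (29, 28), (31, 18)]
Unfold 3 (reflect across v@16): 32 holes -> [(0, 13), (0, 18), (2, 3), (2, 28), (4, 13), (4, 18), (7, 14), (7, 17), (8, 14), (8, 17), (11, 13), (11, 18), (13, 3), (13, 28), (15, 13), (15, 18), (16, 13), (16, 18), (18, 3), (18, 28), (20, 13), (20, 18), (23, 14), (23, 17), (24, 14), (24, 17), (27, 13), (27, 18), (29, 3), (29, 28), (31, 13), (31, 18)]

Answer: 32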